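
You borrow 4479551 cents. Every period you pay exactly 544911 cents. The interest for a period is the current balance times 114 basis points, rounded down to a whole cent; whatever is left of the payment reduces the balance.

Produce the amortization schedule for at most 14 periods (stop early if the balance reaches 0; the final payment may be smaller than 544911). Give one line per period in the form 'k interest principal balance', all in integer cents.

1 51066 493845 3985706
2 45437 499474 3486232
3 39743 505168 2981064
4 33984 510927 2470137
5 28159 516752 1953385
6 22268 522643 1430742
7 16310 528601 902141
8 10284 534627 367514
9 4189 367514 0

1. interest=⌊4479551·114/10000⌋=51066; principal=544911-51066=493845; balance=4479551-493845=3985706
2. interest=⌊3985706·114/10000⌋=45437; principal=544911-45437=499474; balance=3985706-499474=3486232
3. interest=⌊3486232·114/10000⌋=39743; principal=544911-39743=505168; balance=3486232-505168=2981064
4. interest=⌊2981064·114/10000⌋=33984; principal=544911-33984=510927; balance=2981064-510927=2470137
5. interest=⌊2470137·114/10000⌋=28159; principal=544911-28159=516752; balance=2470137-516752=1953385
6. interest=⌊1953385·114/10000⌋=22268; principal=544911-22268=522643; balance=1953385-522643=1430742
7. interest=⌊1430742·114/10000⌋=16310; principal=544911-16310=528601; balance=1430742-528601=902141
8. interest=⌊902141·114/10000⌋=10284; principal=544911-10284=534627; balance=902141-534627=367514
9. interest=⌊367514·114/10000⌋=4189; principal=min(544911-4189,367514)=367514; balance=367514-367514=0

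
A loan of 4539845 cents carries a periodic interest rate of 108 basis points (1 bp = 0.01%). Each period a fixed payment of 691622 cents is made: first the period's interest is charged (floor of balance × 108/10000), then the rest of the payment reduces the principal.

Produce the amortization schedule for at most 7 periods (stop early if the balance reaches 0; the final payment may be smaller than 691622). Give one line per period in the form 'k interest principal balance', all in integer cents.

1 49030 642592 3897253
2 42090 649532 3247721
3 35075 656547 2591174
4 27984 663638 1927536
5 20817 670805 1256731
6 13572 678050 578681
7 6249 578681 0

1. interest=⌊4539845·108/10000⌋=49030; principal=691622-49030=642592; balance=4539845-642592=3897253
2. interest=⌊3897253·108/10000⌋=42090; principal=691622-42090=649532; balance=3897253-649532=3247721
3. interest=⌊3247721·108/10000⌋=35075; principal=691622-35075=656547; balance=3247721-656547=2591174
4. interest=⌊2591174·108/10000⌋=27984; principal=691622-27984=663638; balance=2591174-663638=1927536
5. interest=⌊1927536·108/10000⌋=20817; principal=691622-20817=670805; balance=1927536-670805=1256731
6. interest=⌊1256731·108/10000⌋=13572; principal=691622-13572=678050; balance=1256731-678050=578681
7. interest=⌊578681·108/10000⌋=6249; principal=min(691622-6249,578681)=578681; balance=578681-578681=0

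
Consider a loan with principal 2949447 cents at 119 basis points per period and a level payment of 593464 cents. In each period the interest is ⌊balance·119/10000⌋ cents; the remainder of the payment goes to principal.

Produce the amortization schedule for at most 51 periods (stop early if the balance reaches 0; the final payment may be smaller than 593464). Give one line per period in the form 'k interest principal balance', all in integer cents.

1. interest=⌊2949447·119/10000⌋=35098; principal=593464-35098=558366; balance=2949447-558366=2391081
2. interest=⌊2391081·119/10000⌋=28453; principal=593464-28453=565011; balance=2391081-565011=1826070
3. interest=⌊1826070·119/10000⌋=21730; principal=593464-21730=571734; balance=1826070-571734=1254336
4. interest=⌊1254336·119/10000⌋=14926; principal=593464-14926=578538; balance=1254336-578538=675798
5. interest=⌊675798·119/10000⌋=8041; principal=593464-8041=585423; balance=675798-585423=90375
6. interest=⌊90375·119/10000⌋=1075; principal=min(593464-1075,90375)=90375; balance=90375-90375=0

1 35098 558366 2391081
2 28453 565011 1826070
3 21730 571734 1254336
4 14926 578538 675798
5 8041 585423 90375
6 1075 90375 0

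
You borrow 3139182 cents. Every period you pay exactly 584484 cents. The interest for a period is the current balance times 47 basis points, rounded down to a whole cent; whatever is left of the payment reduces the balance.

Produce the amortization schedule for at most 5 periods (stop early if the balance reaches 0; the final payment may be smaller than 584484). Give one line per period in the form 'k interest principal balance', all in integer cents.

1 14754 569730 2569452
2 12076 572408 1997044
3 9386 575098 1421946
4 6683 577801 844145
5 3967 580517 263628

1. interest=⌊3139182·47/10000⌋=14754; principal=584484-14754=569730; balance=3139182-569730=2569452
2. interest=⌊2569452·47/10000⌋=12076; principal=584484-12076=572408; balance=2569452-572408=1997044
3. interest=⌊1997044·47/10000⌋=9386; principal=584484-9386=575098; balance=1997044-575098=1421946
4. interest=⌊1421946·47/10000⌋=6683; principal=584484-6683=577801; balance=1421946-577801=844145
5. interest=⌊844145·47/10000⌋=3967; principal=584484-3967=580517; balance=844145-580517=263628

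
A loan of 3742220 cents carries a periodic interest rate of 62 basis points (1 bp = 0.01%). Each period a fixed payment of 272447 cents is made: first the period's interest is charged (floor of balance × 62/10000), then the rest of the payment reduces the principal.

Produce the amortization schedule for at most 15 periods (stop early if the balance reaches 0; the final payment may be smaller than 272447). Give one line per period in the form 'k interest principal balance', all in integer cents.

1. interest=⌊3742220·62/10000⌋=23201; principal=272447-23201=249246; balance=3742220-249246=3492974
2. interest=⌊3492974·62/10000⌋=21656; principal=272447-21656=250791; balance=3492974-250791=3242183
3. interest=⌊3242183·62/10000⌋=20101; principal=272447-20101=252346; balance=3242183-252346=2989837
4. interest=⌊2989837·62/10000⌋=18536; principal=272447-18536=253911; balance=2989837-253911=2735926
5. interest=⌊2735926·62/10000⌋=16962; principal=272447-16962=255485; balance=2735926-255485=2480441
6. interest=⌊2480441·62/10000⌋=15378; principal=272447-15378=257069; balance=2480441-257069=2223372
7. interest=⌊2223372·62/10000⌋=13784; principal=272447-13784=258663; balance=2223372-258663=1964709
8. interest=⌊1964709·62/10000⌋=12181; principal=272447-12181=260266; balance=1964709-260266=1704443
9. interest=⌊1704443·62/10000⌋=10567; principal=272447-10567=261880; balance=1704443-261880=1442563
10. interest=⌊1442563·62/10000⌋=8943; principal=272447-8943=263504; balance=1442563-263504=1179059
11. interest=⌊1179059·62/10000⌋=7310; principal=272447-7310=265137; balance=1179059-265137=913922
12. interest=⌊913922·62/10000⌋=5666; principal=272447-5666=266781; balance=913922-266781=647141
13. interest=⌊647141·62/10000⌋=4012; principal=272447-4012=268435; balance=647141-268435=378706
14. interest=⌊378706·62/10000⌋=2347; principal=272447-2347=270100; balance=378706-270100=108606
15. interest=⌊108606·62/10000⌋=673; principal=min(272447-673,108606)=108606; balance=108606-108606=0

1 23201 249246 3492974
2 21656 250791 3242183
3 20101 252346 2989837
4 18536 253911 2735926
5 16962 255485 2480441
6 15378 257069 2223372
7 13784 258663 1964709
8 12181 260266 1704443
9 10567 261880 1442563
10 8943 263504 1179059
11 7310 265137 913922
12 5666 266781 647141
13 4012 268435 378706
14 2347 270100 108606
15 673 108606 0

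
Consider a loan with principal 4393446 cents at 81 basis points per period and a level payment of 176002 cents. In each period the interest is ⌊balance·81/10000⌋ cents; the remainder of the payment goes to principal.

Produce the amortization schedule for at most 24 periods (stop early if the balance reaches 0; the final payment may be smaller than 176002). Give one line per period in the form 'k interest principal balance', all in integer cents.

1. interest=⌊4393446·81/10000⌋=35586; principal=176002-35586=140416; balance=4393446-140416=4253030
2. interest=⌊4253030·81/10000⌋=34449; principal=176002-34449=141553; balance=4253030-141553=4111477
3. interest=⌊4111477·81/10000⌋=33302; principal=176002-33302=142700; balance=4111477-142700=3968777
4. interest=⌊3968777·81/10000⌋=32147; principal=176002-32147=143855; balance=3968777-143855=3824922
5. interest=⌊3824922·81/10000⌋=30981; principal=176002-30981=145021; balance=3824922-145021=3679901
6. interest=⌊3679901·81/10000⌋=29807; principal=176002-29807=146195; balance=3679901-146195=3533706
7. interest=⌊3533706·81/10000⌋=28623; principal=176002-28623=147379; balance=3533706-147379=3386327
8. interest=⌊3386327·81/10000⌋=27429; principal=176002-27429=148573; balance=3386327-148573=3237754
9. interest=⌊3237754·81/10000⌋=26225; principal=176002-26225=149777; balance=3237754-149777=3087977
10. interest=⌊3087977·81/10000⌋=25012; principal=176002-25012=150990; balance=3087977-150990=2936987
11. interest=⌊2936987·81/10000⌋=23789; principal=176002-23789=152213; balance=2936987-152213=2784774
12. interest=⌊2784774·81/10000⌋=22556; principal=176002-22556=153446; balance=2784774-153446=2631328
13. interest=⌊2631328·81/10000⌋=21313; principal=176002-21313=154689; balance=2631328-154689=2476639
14. interest=⌊2476639·81/10000⌋=20060; principal=176002-20060=155942; balance=2476639-155942=2320697
15. interest=⌊2320697·81/10000⌋=18797; principal=176002-18797=157205; balance=2320697-157205=2163492
16. interest=⌊2163492·81/10000⌋=17524; principal=176002-17524=158478; balance=2163492-158478=2005014
17. interest=⌊2005014·81/10000⌋=16240; principal=176002-16240=159762; balance=2005014-159762=1845252
18. interest=⌊1845252·81/10000⌋=14946; principal=176002-14946=161056; balance=1845252-161056=1684196
19. interest=⌊1684196·81/10000⌋=13641; principal=176002-13641=162361; balance=1684196-162361=1521835
20. interest=⌊1521835·81/10000⌋=12326; principal=176002-12326=163676; balance=1521835-163676=1358159
21. interest=⌊1358159·81/10000⌋=11001; principal=176002-11001=165001; balance=1358159-165001=1193158
22. interest=⌊1193158·81/10000⌋=9664; principal=176002-9664=166338; balance=1193158-166338=1026820
23. interest=⌊1026820·81/10000⌋=8317; principal=176002-8317=167685; balance=1026820-167685=859135
24. interest=⌊859135·81/10000⌋=6958; principal=176002-6958=169044; balance=859135-169044=690091

1 35586 140416 4253030
2 34449 141553 4111477
3 33302 142700 3968777
4 32147 143855 3824922
5 30981 145021 3679901
6 29807 146195 3533706
7 28623 147379 3386327
8 27429 148573 3237754
9 26225 149777 3087977
10 25012 150990 2936987
11 23789 152213 2784774
12 22556 153446 2631328
13 21313 154689 2476639
14 20060 155942 2320697
15 18797 157205 2163492
16 17524 158478 2005014
17 16240 159762 1845252
18 14946 161056 1684196
19 13641 162361 1521835
20 12326 163676 1358159
21 11001 165001 1193158
22 9664 166338 1026820
23 8317 167685 859135
24 6958 169044 690091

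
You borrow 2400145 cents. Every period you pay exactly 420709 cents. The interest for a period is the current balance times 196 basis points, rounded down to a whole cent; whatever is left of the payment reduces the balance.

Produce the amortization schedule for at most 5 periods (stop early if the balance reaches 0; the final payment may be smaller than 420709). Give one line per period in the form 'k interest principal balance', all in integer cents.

1 47042 373667 2026478
2 39718 380991 1645487
3 32251 388458 1257029
4 24637 396072 860957
5 16874 403835 457122

1. interest=⌊2400145·196/10000⌋=47042; principal=420709-47042=373667; balance=2400145-373667=2026478
2. interest=⌊2026478·196/10000⌋=39718; principal=420709-39718=380991; balance=2026478-380991=1645487
3. interest=⌊1645487·196/10000⌋=32251; principal=420709-32251=388458; balance=1645487-388458=1257029
4. interest=⌊1257029·196/10000⌋=24637; principal=420709-24637=396072; balance=1257029-396072=860957
5. interest=⌊860957·196/10000⌋=16874; principal=420709-16874=403835; balance=860957-403835=457122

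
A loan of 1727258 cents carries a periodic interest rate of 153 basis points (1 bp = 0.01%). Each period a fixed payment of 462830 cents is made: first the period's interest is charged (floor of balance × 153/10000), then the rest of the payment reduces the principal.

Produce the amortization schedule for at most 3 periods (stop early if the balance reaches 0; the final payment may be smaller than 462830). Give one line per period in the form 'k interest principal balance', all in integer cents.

1. interest=⌊1727258·153/10000⌋=26427; principal=462830-26427=436403; balance=1727258-436403=1290855
2. interest=⌊1290855·153/10000⌋=19750; principal=462830-19750=443080; balance=1290855-443080=847775
3. interest=⌊847775·153/10000⌋=12970; principal=462830-12970=449860; balance=847775-449860=397915

1 26427 436403 1290855
2 19750 443080 847775
3 12970 449860 397915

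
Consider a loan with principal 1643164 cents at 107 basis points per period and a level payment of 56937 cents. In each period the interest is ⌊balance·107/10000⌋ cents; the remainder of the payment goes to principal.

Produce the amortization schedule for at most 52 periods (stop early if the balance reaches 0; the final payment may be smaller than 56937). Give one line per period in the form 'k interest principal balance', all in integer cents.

1. interest=⌊1643164·107/10000⌋=17581; principal=56937-17581=39356; balance=1643164-39356=1603808
2. interest=⌊1603808·107/10000⌋=17160; principal=56937-17160=39777; balance=1603808-39777=1564031
3. interest=⌊1564031·107/10000⌋=16735; principal=56937-16735=40202; balance=1564031-40202=1523829
4. interest=⌊1523829·107/10000⌋=16304; principal=56937-16304=40633; balance=1523829-40633=1483196
5. interest=⌊1483196·107/10000⌋=15870; principal=56937-15870=41067; balance=1483196-41067=1442129
6. interest=⌊1442129·107/10000⌋=15430; principal=56937-15430=41507; balance=1442129-41507=1400622
7. interest=⌊1400622·107/10000⌋=14986; principal=56937-14986=41951; balance=1400622-41951=1358671
8. interest=⌊1358671·107/10000⌋=14537; principal=56937-14537=42400; balance=1358671-42400=1316271
9. interest=⌊1316271·107/10000⌋=14084; principal=56937-14084=42853; balance=1316271-42853=1273418
10. interest=⌊1273418·107/10000⌋=13625; principal=56937-13625=43312; balance=1273418-43312=1230106
11. interest=⌊1230106·107/10000⌋=13162; principal=56937-13162=43775; balance=1230106-43775=1186331
12. interest=⌊1186331·107/10000⌋=12693; principal=56937-12693=44244; balance=1186331-44244=1142087
13. interest=⌊1142087·107/10000⌋=12220; principal=56937-12220=44717; balance=1142087-44717=1097370
14. interest=⌊1097370·107/10000⌋=11741; principal=56937-11741=45196; balance=1097370-45196=1052174
15. interest=⌊1052174·107/10000⌋=11258; principal=56937-11258=45679; balance=1052174-45679=1006495
16. interest=⌊1006495·107/10000⌋=10769; principal=56937-10769=46168; balance=1006495-46168=960327
17. interest=⌊960327·107/10000⌋=10275; principal=56937-10275=46662; balance=960327-46662=913665
18. interest=⌊913665·107/10000⌋=9776; principal=56937-9776=47161; balance=913665-47161=866504
19. interest=⌊866504·107/10000⌋=9271; principal=56937-9271=47666; balance=866504-47666=818838
20. interest=⌊818838·107/10000⌋=8761; principal=56937-8761=48176; balance=818838-48176=770662
21. interest=⌊770662·107/10000⌋=8246; principal=56937-8246=48691; balance=770662-48691=721971
22. interest=⌊721971·107/10000⌋=7725; principal=56937-7725=49212; balance=721971-49212=672759
23. interest=⌊672759·107/10000⌋=7198; principal=56937-7198=49739; balance=672759-49739=623020
24. interest=⌊623020·107/10000⌋=6666; principal=56937-6666=50271; balance=623020-50271=572749
25. interest=⌊572749·107/10000⌋=6128; principal=56937-6128=50809; balance=572749-50809=521940
26. interest=⌊521940·107/10000⌋=5584; principal=56937-5584=51353; balance=521940-51353=470587
27. interest=⌊470587·107/10000⌋=5035; principal=56937-5035=51902; balance=470587-51902=418685
28. interest=⌊418685·107/10000⌋=4479; principal=56937-4479=52458; balance=418685-52458=366227
29. interest=⌊366227·107/10000⌋=3918; principal=56937-3918=53019; balance=366227-53019=313208
30. interest=⌊313208·107/10000⌋=3351; principal=56937-3351=53586; balance=313208-53586=259622
31. interest=⌊259622·107/10000⌋=2777; principal=56937-2777=54160; balance=259622-54160=205462
32. interest=⌊205462·107/10000⌋=2198; principal=56937-2198=54739; balance=205462-54739=150723
33. interest=⌊150723·107/10000⌋=1612; principal=56937-1612=55325; balance=150723-55325=95398
34. interest=⌊95398·107/10000⌋=1020; principal=56937-1020=55917; balance=95398-55917=39481
35. interest=⌊39481·107/10000⌋=422; principal=min(56937-422,39481)=39481; balance=39481-39481=0

1 17581 39356 1603808
2 17160 39777 1564031
3 16735 40202 1523829
4 16304 40633 1483196
5 15870 41067 1442129
6 15430 41507 1400622
7 14986 41951 1358671
8 14537 42400 1316271
9 14084 42853 1273418
10 13625 43312 1230106
11 13162 43775 1186331
12 12693 44244 1142087
13 12220 44717 1097370
14 11741 45196 1052174
15 11258 45679 1006495
16 10769 46168 960327
17 10275 46662 913665
18 9776 47161 866504
19 9271 47666 818838
20 8761 48176 770662
21 8246 48691 721971
22 7725 49212 672759
23 7198 49739 623020
24 6666 50271 572749
25 6128 50809 521940
26 5584 51353 470587
27 5035 51902 418685
28 4479 52458 366227
29 3918 53019 313208
30 3351 53586 259622
31 2777 54160 205462
32 2198 54739 150723
33 1612 55325 95398
34 1020 55917 39481
35 422 39481 0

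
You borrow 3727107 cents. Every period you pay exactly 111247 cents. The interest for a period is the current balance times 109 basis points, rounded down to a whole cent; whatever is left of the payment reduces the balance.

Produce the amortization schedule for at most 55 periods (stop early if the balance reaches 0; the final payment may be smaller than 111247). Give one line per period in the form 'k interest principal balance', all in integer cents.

1. interest=⌊3727107·109/10000⌋=40625; principal=111247-40625=70622; balance=3727107-70622=3656485
2. interest=⌊3656485·109/10000⌋=39855; principal=111247-39855=71392; balance=3656485-71392=3585093
3. interest=⌊3585093·109/10000⌋=39077; principal=111247-39077=72170; balance=3585093-72170=3512923
4. interest=⌊3512923·109/10000⌋=38290; principal=111247-38290=72957; balance=3512923-72957=3439966
5. interest=⌊3439966·109/10000⌋=37495; principal=111247-37495=73752; balance=3439966-73752=3366214
6. interest=⌊3366214·109/10000⌋=36691; principal=111247-36691=74556; balance=3366214-74556=3291658
7. interest=⌊3291658·109/10000⌋=35879; principal=111247-35879=75368; balance=3291658-75368=3216290
8. interest=⌊3216290·109/10000⌋=35057; principal=111247-35057=76190; balance=3216290-76190=3140100
9. interest=⌊3140100·109/10000⌋=34227; principal=111247-34227=77020; balance=3140100-77020=3063080
10. interest=⌊3063080·109/10000⌋=33387; principal=111247-33387=77860; balance=3063080-77860=2985220
11. interest=⌊2985220·109/10000⌋=32538; principal=111247-32538=78709; balance=2985220-78709=2906511
12. interest=⌊2906511·109/10000⌋=31680; principal=111247-31680=79567; balance=2906511-79567=2826944
13. interest=⌊2826944·109/10000⌋=30813; principal=111247-30813=80434; balance=2826944-80434=2746510
14. interest=⌊2746510·109/10000⌋=29936; principal=111247-29936=81311; balance=2746510-81311=2665199
15. interest=⌊2665199·109/10000⌋=29050; principal=111247-29050=82197; balance=2665199-82197=2583002
16. interest=⌊2583002·109/10000⌋=28154; principal=111247-28154=83093; balance=2583002-83093=2499909
17. interest=⌊2499909·109/10000⌋=27249; principal=111247-27249=83998; balance=2499909-83998=2415911
18. interest=⌊2415911·109/10000⌋=26333; principal=111247-26333=84914; balance=2415911-84914=2330997
19. interest=⌊2330997·109/10000⌋=25407; principal=111247-25407=85840; balance=2330997-85840=2245157
20. interest=⌊2245157·109/10000⌋=24472; principal=111247-24472=86775; balance=2245157-86775=2158382
21. interest=⌊2158382·109/10000⌋=23526; principal=111247-23526=87721; balance=2158382-87721=2070661
22. interest=⌊2070661·109/10000⌋=22570; principal=111247-22570=88677; balance=2070661-88677=1981984
23. interest=⌊1981984·109/10000⌋=21603; principal=111247-21603=89644; balance=1981984-89644=1892340
24. interest=⌊1892340·109/10000⌋=20626; principal=111247-20626=90621; balance=1892340-90621=1801719
25. interest=⌊1801719·109/10000⌋=19638; principal=111247-19638=91609; balance=1801719-91609=1710110
26. interest=⌊1710110·109/10000⌋=18640; principal=111247-18640=92607; balance=1710110-92607=1617503
27. interest=⌊1617503·109/10000⌋=17630; principal=111247-17630=93617; balance=1617503-93617=1523886
28. interest=⌊1523886·109/10000⌋=16610; principal=111247-16610=94637; balance=1523886-94637=1429249
29. interest=⌊1429249·109/10000⌋=15578; principal=111247-15578=95669; balance=1429249-95669=1333580
30. interest=⌊1333580·109/10000⌋=14536; principal=111247-14536=96711; balance=1333580-96711=1236869
31. interest=⌊1236869·109/10000⌋=13481; principal=111247-13481=97766; balance=1236869-97766=1139103
32. interest=⌊1139103·109/10000⌋=12416; principal=111247-12416=98831; balance=1139103-98831=1040272
33. interest=⌊1040272·109/10000⌋=11338; principal=111247-11338=99909; balance=1040272-99909=940363
34. interest=⌊940363·109/10000⌋=10249; principal=111247-10249=100998; balance=940363-100998=839365
35. interest=⌊839365·109/10000⌋=9149; principal=111247-9149=102098; balance=839365-102098=737267
36. interest=⌊737267·109/10000⌋=8036; principal=111247-8036=103211; balance=737267-103211=634056
37. interest=⌊634056·109/10000⌋=6911; principal=111247-6911=104336; balance=634056-104336=529720
38. interest=⌊529720·109/10000⌋=5773; principal=111247-5773=105474; balance=529720-105474=424246
39. interest=⌊424246·109/10000⌋=4624; principal=111247-4624=106623; balance=424246-106623=317623
40. interest=⌊317623·109/10000⌋=3462; principal=111247-3462=107785; balance=317623-107785=209838
41. interest=⌊209838·109/10000⌋=2287; principal=111247-2287=108960; balance=209838-108960=100878
42. interest=⌊100878·109/10000⌋=1099; principal=min(111247-1099,100878)=100878; balance=100878-100878=0

1 40625 70622 3656485
2 39855 71392 3585093
3 39077 72170 3512923
4 38290 72957 3439966
5 37495 73752 3366214
6 36691 74556 3291658
7 35879 75368 3216290
8 35057 76190 3140100
9 34227 77020 3063080
10 33387 77860 2985220
11 32538 78709 2906511
12 31680 79567 2826944
13 30813 80434 2746510
14 29936 81311 2665199
15 29050 82197 2583002
16 28154 83093 2499909
17 27249 83998 2415911
18 26333 84914 2330997
19 25407 85840 2245157
20 24472 86775 2158382
21 23526 87721 2070661
22 22570 88677 1981984
23 21603 89644 1892340
24 20626 90621 1801719
25 19638 91609 1710110
26 18640 92607 1617503
27 17630 93617 1523886
28 16610 94637 1429249
29 15578 95669 1333580
30 14536 96711 1236869
31 13481 97766 1139103
32 12416 98831 1040272
33 11338 99909 940363
34 10249 100998 839365
35 9149 102098 737267
36 8036 103211 634056
37 6911 104336 529720
38 5773 105474 424246
39 4624 106623 317623
40 3462 107785 209838
41 2287 108960 100878
42 1099 100878 0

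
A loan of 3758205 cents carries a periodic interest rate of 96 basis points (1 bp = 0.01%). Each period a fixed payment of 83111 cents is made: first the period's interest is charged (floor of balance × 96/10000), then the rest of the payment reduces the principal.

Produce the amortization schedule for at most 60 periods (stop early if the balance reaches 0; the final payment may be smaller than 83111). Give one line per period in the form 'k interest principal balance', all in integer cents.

1. interest=⌊3758205·96/10000⌋=36078; principal=83111-36078=47033; balance=3758205-47033=3711172
2. interest=⌊3711172·96/10000⌋=35627; principal=83111-35627=47484; balance=3711172-47484=3663688
3. interest=⌊3663688·96/10000⌋=35171; principal=83111-35171=47940; balance=3663688-47940=3615748
4. interest=⌊3615748·96/10000⌋=34711; principal=83111-34711=48400; balance=3615748-48400=3567348
5. interest=⌊3567348·96/10000⌋=34246; principal=83111-34246=48865; balance=3567348-48865=3518483
6. interest=⌊3518483·96/10000⌋=33777; principal=83111-33777=49334; balance=3518483-49334=3469149
7. interest=⌊3469149·96/10000⌋=33303; principal=83111-33303=49808; balance=3469149-49808=3419341
8. interest=⌊3419341·96/10000⌋=32825; principal=83111-32825=50286; balance=3419341-50286=3369055
9. interest=⌊3369055·96/10000⌋=32342; principal=83111-32342=50769; balance=3369055-50769=3318286
10. interest=⌊3318286·96/10000⌋=31855; principal=83111-31855=51256; balance=3318286-51256=3267030
11. interest=⌊3267030·96/10000⌋=31363; principal=83111-31363=51748; balance=3267030-51748=3215282
12. interest=⌊3215282·96/10000⌋=30866; principal=83111-30866=52245; balance=3215282-52245=3163037
13. interest=⌊3163037·96/10000⌋=30365; principal=83111-30365=52746; balance=3163037-52746=3110291
14. interest=⌊3110291·96/10000⌋=29858; principal=83111-29858=53253; balance=3110291-53253=3057038
15. interest=⌊3057038·96/10000⌋=29347; principal=83111-29347=53764; balance=3057038-53764=3003274
16. interest=⌊3003274·96/10000⌋=28831; principal=83111-28831=54280; balance=3003274-54280=2948994
17. interest=⌊2948994·96/10000⌋=28310; principal=83111-28310=54801; balance=2948994-54801=2894193
18. interest=⌊2894193·96/10000⌋=27784; principal=83111-27784=55327; balance=2894193-55327=2838866
19. interest=⌊2838866·96/10000⌋=27253; principal=83111-27253=55858; balance=2838866-55858=2783008
20. interest=⌊2783008·96/10000⌋=26716; principal=83111-26716=56395; balance=2783008-56395=2726613
21. interest=⌊2726613·96/10000⌋=26175; principal=83111-26175=56936; balance=2726613-56936=2669677
22. interest=⌊2669677·96/10000⌋=25628; principal=83111-25628=57483; balance=2669677-57483=2612194
23. interest=⌊2612194·96/10000⌋=25077; principal=83111-25077=58034; balance=2612194-58034=2554160
24. interest=⌊2554160·96/10000⌋=24519; principal=83111-24519=58592; balance=2554160-58592=2495568
25. interest=⌊2495568·96/10000⌋=23957; principal=83111-23957=59154; balance=2495568-59154=2436414
26. interest=⌊2436414·96/10000⌋=23389; principal=83111-23389=59722; balance=2436414-59722=2376692
27. interest=⌊2376692·96/10000⌋=22816; principal=83111-22816=60295; balance=2376692-60295=2316397
28. interest=⌊2316397·96/10000⌋=22237; principal=83111-22237=60874; balance=2316397-60874=2255523
29. interest=⌊2255523·96/10000⌋=21653; principal=83111-21653=61458; balance=2255523-61458=2194065
30. interest=⌊2194065·96/10000⌋=21063; principal=83111-21063=62048; balance=2194065-62048=2132017
31. interest=⌊2132017·96/10000⌋=20467; principal=83111-20467=62644; balance=2132017-62644=2069373
32. interest=⌊2069373·96/10000⌋=19865; principal=83111-19865=63246; balance=2069373-63246=2006127
33. interest=⌊2006127·96/10000⌋=19258; principal=83111-19258=63853; balance=2006127-63853=1942274
34. interest=⌊1942274·96/10000⌋=18645; principal=83111-18645=64466; balance=1942274-64466=1877808
35. interest=⌊1877808·96/10000⌋=18026; principal=83111-18026=65085; balance=1877808-65085=1812723
36. interest=⌊1812723·96/10000⌋=17402; principal=83111-17402=65709; balance=1812723-65709=1747014
37. interest=⌊1747014·96/10000⌋=16771; principal=83111-16771=66340; balance=1747014-66340=1680674
38. interest=⌊1680674·96/10000⌋=16134; principal=83111-16134=66977; balance=1680674-66977=1613697
39. interest=⌊1613697·96/10000⌋=15491; principal=83111-15491=67620; balance=1613697-67620=1546077
40. interest=⌊1546077·96/10000⌋=14842; principal=83111-14842=68269; balance=1546077-68269=1477808
41. interest=⌊1477808·96/10000⌋=14186; principal=83111-14186=68925; balance=1477808-68925=1408883
42. interest=⌊1408883·96/10000⌋=13525; principal=83111-13525=69586; balance=1408883-69586=1339297
43. interest=⌊1339297·96/10000⌋=12857; principal=83111-12857=70254; balance=1339297-70254=1269043
44. interest=⌊1269043·96/10000⌋=12182; principal=83111-12182=70929; balance=1269043-70929=1198114
45. interest=⌊1198114·96/10000⌋=11501; principal=83111-11501=71610; balance=1198114-71610=1126504
46. interest=⌊1126504·96/10000⌋=10814; principal=83111-10814=72297; balance=1126504-72297=1054207
47. interest=⌊1054207·96/10000⌋=10120; principal=83111-10120=72991; balance=1054207-72991=981216
48. interest=⌊981216·96/10000⌋=9419; principal=83111-9419=73692; balance=981216-73692=907524
49. interest=⌊907524·96/10000⌋=8712; principal=83111-8712=74399; balance=907524-74399=833125
50. interest=⌊833125·96/10000⌋=7998; principal=83111-7998=75113; balance=833125-75113=758012
51. interest=⌊758012·96/10000⌋=7276; principal=83111-7276=75835; balance=758012-75835=682177
52. interest=⌊682177·96/10000⌋=6548; principal=83111-6548=76563; balance=682177-76563=605614
53. interest=⌊605614·96/10000⌋=5813; principal=83111-5813=77298; balance=605614-77298=528316
54. interest=⌊528316·96/10000⌋=5071; principal=83111-5071=78040; balance=528316-78040=450276
55. interest=⌊450276·96/10000⌋=4322; principal=83111-4322=78789; balance=450276-78789=371487
56. interest=⌊371487·96/10000⌋=3566; principal=83111-3566=79545; balance=371487-79545=291942
57. interest=⌊291942·96/10000⌋=2802; principal=83111-2802=80309; balance=291942-80309=211633
58. interest=⌊211633·96/10000⌋=2031; principal=83111-2031=81080; balance=211633-81080=130553
59. interest=⌊130553·96/10000⌋=1253; principal=83111-1253=81858; balance=130553-81858=48695
60. interest=⌊48695·96/10000⌋=467; principal=min(83111-467,48695)=48695; balance=48695-48695=0

1 36078 47033 3711172
2 35627 47484 3663688
3 35171 47940 3615748
4 34711 48400 3567348
5 34246 48865 3518483
6 33777 49334 3469149
7 33303 49808 3419341
8 32825 50286 3369055
9 32342 50769 3318286
10 31855 51256 3267030
11 31363 51748 3215282
12 30866 52245 3163037
13 30365 52746 3110291
14 29858 53253 3057038
15 29347 53764 3003274
16 28831 54280 2948994
17 28310 54801 2894193
18 27784 55327 2838866
19 27253 55858 2783008
20 26716 56395 2726613
21 26175 56936 2669677
22 25628 57483 2612194
23 25077 58034 2554160
24 24519 58592 2495568
25 23957 59154 2436414
26 23389 59722 2376692
27 22816 60295 2316397
28 22237 60874 2255523
29 21653 61458 2194065
30 21063 62048 2132017
31 20467 62644 2069373
32 19865 63246 2006127
33 19258 63853 1942274
34 18645 64466 1877808
35 18026 65085 1812723
36 17402 65709 1747014
37 16771 66340 1680674
38 16134 66977 1613697
39 15491 67620 1546077
40 14842 68269 1477808
41 14186 68925 1408883
42 13525 69586 1339297
43 12857 70254 1269043
44 12182 70929 1198114
45 11501 71610 1126504
46 10814 72297 1054207
47 10120 72991 981216
48 9419 73692 907524
49 8712 74399 833125
50 7998 75113 758012
51 7276 75835 682177
52 6548 76563 605614
53 5813 77298 528316
54 5071 78040 450276
55 4322 78789 371487
56 3566 79545 291942
57 2802 80309 211633
58 2031 81080 130553
59 1253 81858 48695
60 467 48695 0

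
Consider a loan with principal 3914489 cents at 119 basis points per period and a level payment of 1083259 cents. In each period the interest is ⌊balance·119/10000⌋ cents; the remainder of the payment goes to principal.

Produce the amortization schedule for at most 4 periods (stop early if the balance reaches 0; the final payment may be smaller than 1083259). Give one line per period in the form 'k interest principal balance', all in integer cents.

1 46582 1036677 2877812
2 34245 1049014 1828798
3 21762 1061497 767301
4 9130 767301 0

1. interest=⌊3914489·119/10000⌋=46582; principal=1083259-46582=1036677; balance=3914489-1036677=2877812
2. interest=⌊2877812·119/10000⌋=34245; principal=1083259-34245=1049014; balance=2877812-1049014=1828798
3. interest=⌊1828798·119/10000⌋=21762; principal=1083259-21762=1061497; balance=1828798-1061497=767301
4. interest=⌊767301·119/10000⌋=9130; principal=min(1083259-9130,767301)=767301; balance=767301-767301=0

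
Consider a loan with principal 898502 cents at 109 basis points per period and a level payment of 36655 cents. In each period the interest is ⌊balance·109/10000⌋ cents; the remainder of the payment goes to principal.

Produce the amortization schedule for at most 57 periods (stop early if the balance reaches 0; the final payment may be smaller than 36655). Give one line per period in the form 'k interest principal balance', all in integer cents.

1. interest=⌊898502·109/10000⌋=9793; principal=36655-9793=26862; balance=898502-26862=871640
2. interest=⌊871640·109/10000⌋=9500; principal=36655-9500=27155; balance=871640-27155=844485
3. interest=⌊844485·109/10000⌋=9204; principal=36655-9204=27451; balance=844485-27451=817034
4. interest=⌊817034·109/10000⌋=8905; principal=36655-8905=27750; balance=817034-27750=789284
5. interest=⌊789284·109/10000⌋=8603; principal=36655-8603=28052; balance=789284-28052=761232
6. interest=⌊761232·109/10000⌋=8297; principal=36655-8297=28358; balance=761232-28358=732874
7. interest=⌊732874·109/10000⌋=7988; principal=36655-7988=28667; balance=732874-28667=704207
8. interest=⌊704207·109/10000⌋=7675; principal=36655-7675=28980; balance=704207-28980=675227
9. interest=⌊675227·109/10000⌋=7359; principal=36655-7359=29296; balance=675227-29296=645931
10. interest=⌊645931·109/10000⌋=7040; principal=36655-7040=29615; balance=645931-29615=616316
11. interest=⌊616316·109/10000⌋=6717; principal=36655-6717=29938; balance=616316-29938=586378
12. interest=⌊586378·109/10000⌋=6391; principal=36655-6391=30264; balance=586378-30264=556114
13. interest=⌊556114·109/10000⌋=6061; principal=36655-6061=30594; balance=556114-30594=525520
14. interest=⌊525520·109/10000⌋=5728; principal=36655-5728=30927; balance=525520-30927=494593
15. interest=⌊494593·109/10000⌋=5391; principal=36655-5391=31264; balance=494593-31264=463329
16. interest=⌊463329·109/10000⌋=5050; principal=36655-5050=31605; balance=463329-31605=431724
17. interest=⌊431724·109/10000⌋=4705; principal=36655-4705=31950; balance=431724-31950=399774
18. interest=⌊399774·109/10000⌋=4357; principal=36655-4357=32298; balance=399774-32298=367476
19. interest=⌊367476·109/10000⌋=4005; principal=36655-4005=32650; balance=367476-32650=334826
20. interest=⌊334826·109/10000⌋=3649; principal=36655-3649=33006; balance=334826-33006=301820
21. interest=⌊301820·109/10000⌋=3289; principal=36655-3289=33366; balance=301820-33366=268454
22. interest=⌊268454·109/10000⌋=2926; principal=36655-2926=33729; balance=268454-33729=234725
23. interest=⌊234725·109/10000⌋=2558; principal=36655-2558=34097; balance=234725-34097=200628
24. interest=⌊200628·109/10000⌋=2186; principal=36655-2186=34469; balance=200628-34469=166159
25. interest=⌊166159·109/10000⌋=1811; principal=36655-1811=34844; balance=166159-34844=131315
26. interest=⌊131315·109/10000⌋=1431; principal=36655-1431=35224; balance=131315-35224=96091
27. interest=⌊96091·109/10000⌋=1047; principal=36655-1047=35608; balance=96091-35608=60483
28. interest=⌊60483·109/10000⌋=659; principal=36655-659=35996; balance=60483-35996=24487
29. interest=⌊24487·109/10000⌋=266; principal=min(36655-266,24487)=24487; balance=24487-24487=0

1 9793 26862 871640
2 9500 27155 844485
3 9204 27451 817034
4 8905 27750 789284
5 8603 28052 761232
6 8297 28358 732874
7 7988 28667 704207
8 7675 28980 675227
9 7359 29296 645931
10 7040 29615 616316
11 6717 29938 586378
12 6391 30264 556114
13 6061 30594 525520
14 5728 30927 494593
15 5391 31264 463329
16 5050 31605 431724
17 4705 31950 399774
18 4357 32298 367476
19 4005 32650 334826
20 3649 33006 301820
21 3289 33366 268454
22 2926 33729 234725
23 2558 34097 200628
24 2186 34469 166159
25 1811 34844 131315
26 1431 35224 96091
27 1047 35608 60483
28 659 35996 24487
29 266 24487 0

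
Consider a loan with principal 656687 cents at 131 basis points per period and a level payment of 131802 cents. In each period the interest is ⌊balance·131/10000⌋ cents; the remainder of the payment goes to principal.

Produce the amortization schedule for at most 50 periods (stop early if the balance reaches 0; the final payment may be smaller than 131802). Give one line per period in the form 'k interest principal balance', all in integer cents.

1 8602 123200 533487
2 6988 124814 408673
3 5353 126449 282224
4 3697 128105 154119
5 2018 129784 24335
6 318 24335 0

1. interest=⌊656687·131/10000⌋=8602; principal=131802-8602=123200; balance=656687-123200=533487
2. interest=⌊533487·131/10000⌋=6988; principal=131802-6988=124814; balance=533487-124814=408673
3. interest=⌊408673·131/10000⌋=5353; principal=131802-5353=126449; balance=408673-126449=282224
4. interest=⌊282224·131/10000⌋=3697; principal=131802-3697=128105; balance=282224-128105=154119
5. interest=⌊154119·131/10000⌋=2018; principal=131802-2018=129784; balance=154119-129784=24335
6. interest=⌊24335·131/10000⌋=318; principal=min(131802-318,24335)=24335; balance=24335-24335=0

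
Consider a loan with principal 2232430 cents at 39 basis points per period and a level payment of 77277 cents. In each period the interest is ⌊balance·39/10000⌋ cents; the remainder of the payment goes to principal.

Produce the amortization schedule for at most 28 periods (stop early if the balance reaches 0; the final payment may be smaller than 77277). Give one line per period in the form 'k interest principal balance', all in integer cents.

1. interest=⌊2232430·39/10000⌋=8706; principal=77277-8706=68571; balance=2232430-68571=2163859
2. interest=⌊2163859·39/10000⌋=8439; principal=77277-8439=68838; balance=2163859-68838=2095021
3. interest=⌊2095021·39/10000⌋=8170; principal=77277-8170=69107; balance=2095021-69107=2025914
4. interest=⌊2025914·39/10000⌋=7901; principal=77277-7901=69376; balance=2025914-69376=1956538
5. interest=⌊1956538·39/10000⌋=7630; principal=77277-7630=69647; balance=1956538-69647=1886891
6. interest=⌊1886891·39/10000⌋=7358; principal=77277-7358=69919; balance=1886891-69919=1816972
7. interest=⌊1816972·39/10000⌋=7086; principal=77277-7086=70191; balance=1816972-70191=1746781
8. interest=⌊1746781·39/10000⌋=6812; principal=77277-6812=70465; balance=1746781-70465=1676316
9. interest=⌊1676316·39/10000⌋=6537; principal=77277-6537=70740; balance=1676316-70740=1605576
10. interest=⌊1605576·39/10000⌋=6261; principal=77277-6261=71016; balance=1605576-71016=1534560
11. interest=⌊1534560·39/10000⌋=5984; principal=77277-5984=71293; balance=1534560-71293=1463267
12. interest=⌊1463267·39/10000⌋=5706; principal=77277-5706=71571; balance=1463267-71571=1391696
13. interest=⌊1391696·39/10000⌋=5427; principal=77277-5427=71850; balance=1391696-71850=1319846
14. interest=⌊1319846·39/10000⌋=5147; principal=77277-5147=72130; balance=1319846-72130=1247716
15. interest=⌊1247716·39/10000⌋=4866; principal=77277-4866=72411; balance=1247716-72411=1175305
16. interest=⌊1175305·39/10000⌋=4583; principal=77277-4583=72694; balance=1175305-72694=1102611
17. interest=⌊1102611·39/10000⌋=4300; principal=77277-4300=72977; balance=1102611-72977=1029634
18. interest=⌊1029634·39/10000⌋=4015; principal=77277-4015=73262; balance=1029634-73262=956372
19. interest=⌊956372·39/10000⌋=3729; principal=77277-3729=73548; balance=956372-73548=882824
20. interest=⌊882824·39/10000⌋=3443; principal=77277-3443=73834; balance=882824-73834=808990
21. interest=⌊808990·39/10000⌋=3155; principal=77277-3155=74122; balance=808990-74122=734868
22. interest=⌊734868·39/10000⌋=2865; principal=77277-2865=74412; balance=734868-74412=660456
23. interest=⌊660456·39/10000⌋=2575; principal=77277-2575=74702; balance=660456-74702=585754
24. interest=⌊585754·39/10000⌋=2284; principal=77277-2284=74993; balance=585754-74993=510761
25. interest=⌊510761·39/10000⌋=1991; principal=77277-1991=75286; balance=510761-75286=435475
26. interest=⌊435475·39/10000⌋=1698; principal=77277-1698=75579; balance=435475-75579=359896
27. interest=⌊359896·39/10000⌋=1403; principal=77277-1403=75874; balance=359896-75874=284022
28. interest=⌊284022·39/10000⌋=1107; principal=77277-1107=76170; balance=284022-76170=207852

1 8706 68571 2163859
2 8439 68838 2095021
3 8170 69107 2025914
4 7901 69376 1956538
5 7630 69647 1886891
6 7358 69919 1816972
7 7086 70191 1746781
8 6812 70465 1676316
9 6537 70740 1605576
10 6261 71016 1534560
11 5984 71293 1463267
12 5706 71571 1391696
13 5427 71850 1319846
14 5147 72130 1247716
15 4866 72411 1175305
16 4583 72694 1102611
17 4300 72977 1029634
18 4015 73262 956372
19 3729 73548 882824
20 3443 73834 808990
21 3155 74122 734868
22 2865 74412 660456
23 2575 74702 585754
24 2284 74993 510761
25 1991 75286 435475
26 1698 75579 359896
27 1403 75874 284022
28 1107 76170 207852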